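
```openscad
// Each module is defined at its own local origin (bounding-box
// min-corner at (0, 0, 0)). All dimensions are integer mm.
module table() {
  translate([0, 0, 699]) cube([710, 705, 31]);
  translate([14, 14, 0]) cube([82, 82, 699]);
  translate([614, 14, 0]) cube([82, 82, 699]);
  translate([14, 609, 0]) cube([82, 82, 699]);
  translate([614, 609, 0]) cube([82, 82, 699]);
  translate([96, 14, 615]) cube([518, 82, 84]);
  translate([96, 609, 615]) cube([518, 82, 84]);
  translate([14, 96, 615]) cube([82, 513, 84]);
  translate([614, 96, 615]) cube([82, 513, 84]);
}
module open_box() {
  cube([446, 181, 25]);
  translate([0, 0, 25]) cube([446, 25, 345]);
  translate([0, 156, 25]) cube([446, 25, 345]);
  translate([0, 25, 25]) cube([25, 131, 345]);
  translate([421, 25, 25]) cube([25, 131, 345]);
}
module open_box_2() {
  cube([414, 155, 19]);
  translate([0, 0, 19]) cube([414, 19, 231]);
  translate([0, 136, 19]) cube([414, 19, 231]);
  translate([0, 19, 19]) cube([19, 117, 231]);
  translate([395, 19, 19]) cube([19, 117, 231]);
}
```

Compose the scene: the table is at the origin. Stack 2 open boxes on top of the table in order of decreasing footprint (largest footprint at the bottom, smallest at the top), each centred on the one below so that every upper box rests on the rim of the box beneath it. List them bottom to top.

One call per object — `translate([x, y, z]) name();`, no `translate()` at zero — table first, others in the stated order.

table();
translate([132, 262, 730]) open_box();
translate([148, 275, 1100]) open_box_2();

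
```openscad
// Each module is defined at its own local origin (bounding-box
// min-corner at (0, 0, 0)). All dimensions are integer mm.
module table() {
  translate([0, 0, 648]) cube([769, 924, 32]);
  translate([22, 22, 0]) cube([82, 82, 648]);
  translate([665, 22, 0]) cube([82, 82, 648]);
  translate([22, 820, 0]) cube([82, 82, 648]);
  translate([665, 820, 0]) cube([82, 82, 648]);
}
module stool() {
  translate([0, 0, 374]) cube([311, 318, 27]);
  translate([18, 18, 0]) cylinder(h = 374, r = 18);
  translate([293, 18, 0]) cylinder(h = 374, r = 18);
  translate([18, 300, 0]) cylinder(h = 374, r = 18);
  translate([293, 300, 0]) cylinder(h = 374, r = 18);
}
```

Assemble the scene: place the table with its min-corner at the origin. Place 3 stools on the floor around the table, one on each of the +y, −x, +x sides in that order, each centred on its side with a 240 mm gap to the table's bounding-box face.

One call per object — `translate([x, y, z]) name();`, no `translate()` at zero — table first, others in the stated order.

table();
translate([229, 1164, 0]) stool();
translate([-551, 303, 0]) stool();
translate([1009, 303, 0]) stool();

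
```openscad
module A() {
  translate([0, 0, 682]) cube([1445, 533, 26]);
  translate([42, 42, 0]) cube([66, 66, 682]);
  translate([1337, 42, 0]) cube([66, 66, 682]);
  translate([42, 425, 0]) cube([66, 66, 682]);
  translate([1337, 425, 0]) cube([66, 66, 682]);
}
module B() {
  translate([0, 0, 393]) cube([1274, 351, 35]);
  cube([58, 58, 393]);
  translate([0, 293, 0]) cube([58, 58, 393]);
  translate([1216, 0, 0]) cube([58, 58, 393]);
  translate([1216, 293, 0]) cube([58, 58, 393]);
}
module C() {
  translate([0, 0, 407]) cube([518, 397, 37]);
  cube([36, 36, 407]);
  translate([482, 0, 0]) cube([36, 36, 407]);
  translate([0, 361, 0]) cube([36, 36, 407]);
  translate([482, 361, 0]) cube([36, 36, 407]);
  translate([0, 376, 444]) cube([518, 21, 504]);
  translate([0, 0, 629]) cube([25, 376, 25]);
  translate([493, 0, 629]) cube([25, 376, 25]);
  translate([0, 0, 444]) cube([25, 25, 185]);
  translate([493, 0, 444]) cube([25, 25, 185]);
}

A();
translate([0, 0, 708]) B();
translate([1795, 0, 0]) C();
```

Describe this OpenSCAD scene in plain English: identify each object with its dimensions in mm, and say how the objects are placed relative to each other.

A is a table with a 1445×533 mm rectangular top, 26 mm thick, top surface at z = 708 mm, supported by four 66×66 mm square legs, each inset 42 mm from the nearest pair of top edges, running from the floor.

B is a bench: a 1274×351 mm seat slab, 35 mm thick, top at z = 428 mm, on four 58×58 mm square legs flush with the seat corners and standing on z = 0.

C is a chair: 518×397 mm seat, 37 mm thick, top at z = 444 mm, on four 36 mm square corner legs flush with the seat edges. A 21 mm thick backrest slab spans the full seat width, extending 504 mm above the seat top, its back face flush with the seat's +y edge. Two armrests of 25×25 mm section run along each side from the seat's front edge to the front of the backrest, top faces 210 mm above the seat top and outer faces flush with the seat's x-edges; a 25×25 mm post under the front of each armrest stands on the seat at the front corner.

The bench is on top of the table. The chair is on the floor beside the table on its +x side.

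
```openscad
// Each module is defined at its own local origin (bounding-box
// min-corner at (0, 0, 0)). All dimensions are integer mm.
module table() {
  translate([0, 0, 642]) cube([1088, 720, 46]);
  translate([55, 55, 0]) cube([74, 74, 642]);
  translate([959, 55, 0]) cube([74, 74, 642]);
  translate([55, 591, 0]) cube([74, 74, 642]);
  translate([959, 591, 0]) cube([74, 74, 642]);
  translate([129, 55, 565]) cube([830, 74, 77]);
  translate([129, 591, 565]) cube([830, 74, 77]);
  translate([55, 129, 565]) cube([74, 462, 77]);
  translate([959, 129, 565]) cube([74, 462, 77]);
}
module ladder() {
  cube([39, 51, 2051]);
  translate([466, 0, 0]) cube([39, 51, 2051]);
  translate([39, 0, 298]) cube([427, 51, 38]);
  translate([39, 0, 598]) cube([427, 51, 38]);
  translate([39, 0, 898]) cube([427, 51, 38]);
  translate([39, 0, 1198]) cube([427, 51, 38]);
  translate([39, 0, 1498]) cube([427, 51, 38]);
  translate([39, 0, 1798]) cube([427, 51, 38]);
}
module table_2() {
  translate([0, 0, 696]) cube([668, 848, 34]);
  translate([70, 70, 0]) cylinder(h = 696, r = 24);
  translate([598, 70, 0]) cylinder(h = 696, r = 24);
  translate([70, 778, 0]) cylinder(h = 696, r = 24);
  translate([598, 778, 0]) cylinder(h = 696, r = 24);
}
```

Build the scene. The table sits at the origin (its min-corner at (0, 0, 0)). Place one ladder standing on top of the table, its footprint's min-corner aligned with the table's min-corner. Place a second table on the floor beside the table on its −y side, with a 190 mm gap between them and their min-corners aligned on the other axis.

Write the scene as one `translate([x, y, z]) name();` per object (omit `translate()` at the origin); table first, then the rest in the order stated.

table();
translate([0, 0, 688]) ladder();
translate([0, -1038, 0]) table_2();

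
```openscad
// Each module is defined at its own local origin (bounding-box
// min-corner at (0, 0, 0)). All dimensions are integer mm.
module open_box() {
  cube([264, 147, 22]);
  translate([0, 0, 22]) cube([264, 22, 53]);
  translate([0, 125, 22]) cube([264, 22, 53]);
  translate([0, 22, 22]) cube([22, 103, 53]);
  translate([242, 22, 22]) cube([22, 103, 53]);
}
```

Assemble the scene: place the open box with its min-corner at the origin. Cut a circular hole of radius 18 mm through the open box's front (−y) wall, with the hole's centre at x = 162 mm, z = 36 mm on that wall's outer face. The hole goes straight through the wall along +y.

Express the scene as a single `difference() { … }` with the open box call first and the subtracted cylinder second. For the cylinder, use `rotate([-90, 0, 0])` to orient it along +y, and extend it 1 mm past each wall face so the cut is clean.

difference() {
  open_box();
  translate([162, -1, 36]) rotate([-90, 0, 0]) cylinder(h = 24, r = 18);
}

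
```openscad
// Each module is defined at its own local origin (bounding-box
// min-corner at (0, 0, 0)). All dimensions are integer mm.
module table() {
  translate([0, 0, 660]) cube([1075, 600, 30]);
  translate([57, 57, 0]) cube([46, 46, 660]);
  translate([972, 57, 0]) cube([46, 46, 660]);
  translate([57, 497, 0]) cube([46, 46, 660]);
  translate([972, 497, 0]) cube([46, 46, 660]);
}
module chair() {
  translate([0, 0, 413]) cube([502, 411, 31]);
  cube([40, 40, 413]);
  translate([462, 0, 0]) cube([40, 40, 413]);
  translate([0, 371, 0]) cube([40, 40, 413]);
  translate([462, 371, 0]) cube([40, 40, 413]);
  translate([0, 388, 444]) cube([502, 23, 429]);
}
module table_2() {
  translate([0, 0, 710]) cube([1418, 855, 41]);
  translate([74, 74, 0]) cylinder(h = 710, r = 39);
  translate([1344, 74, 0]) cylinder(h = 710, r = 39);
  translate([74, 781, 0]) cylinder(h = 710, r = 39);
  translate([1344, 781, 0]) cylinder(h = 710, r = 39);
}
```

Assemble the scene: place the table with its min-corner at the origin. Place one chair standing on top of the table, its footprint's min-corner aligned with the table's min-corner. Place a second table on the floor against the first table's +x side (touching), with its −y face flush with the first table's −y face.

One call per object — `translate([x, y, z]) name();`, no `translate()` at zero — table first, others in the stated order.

table();
translate([0, 0, 690]) chair();
translate([1075, 0, 0]) table_2();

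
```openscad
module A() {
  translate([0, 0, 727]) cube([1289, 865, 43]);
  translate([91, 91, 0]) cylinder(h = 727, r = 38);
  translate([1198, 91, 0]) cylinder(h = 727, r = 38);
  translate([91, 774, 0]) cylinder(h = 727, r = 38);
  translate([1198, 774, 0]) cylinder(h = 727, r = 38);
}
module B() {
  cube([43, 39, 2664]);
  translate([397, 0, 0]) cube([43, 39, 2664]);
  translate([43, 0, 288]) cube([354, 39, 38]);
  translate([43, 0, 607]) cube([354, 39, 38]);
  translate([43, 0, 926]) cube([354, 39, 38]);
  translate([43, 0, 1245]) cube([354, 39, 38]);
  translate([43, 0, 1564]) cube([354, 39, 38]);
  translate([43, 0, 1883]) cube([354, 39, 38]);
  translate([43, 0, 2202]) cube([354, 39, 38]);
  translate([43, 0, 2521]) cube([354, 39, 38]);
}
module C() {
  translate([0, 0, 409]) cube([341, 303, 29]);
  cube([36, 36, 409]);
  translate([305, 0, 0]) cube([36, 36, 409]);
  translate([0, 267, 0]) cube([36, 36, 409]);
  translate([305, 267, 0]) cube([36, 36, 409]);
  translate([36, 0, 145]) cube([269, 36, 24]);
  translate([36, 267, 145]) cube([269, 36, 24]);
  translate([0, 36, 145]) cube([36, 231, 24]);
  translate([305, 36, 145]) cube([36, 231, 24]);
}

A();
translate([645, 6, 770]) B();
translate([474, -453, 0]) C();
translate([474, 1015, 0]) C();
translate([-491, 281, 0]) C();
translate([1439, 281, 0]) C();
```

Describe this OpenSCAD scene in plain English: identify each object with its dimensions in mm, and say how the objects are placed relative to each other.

A is a table with a 1289×865 mm rectangular top, 43 mm thick, top surface at z = 770 mm, supported by four round legs of 76 mm diameter, each leg's bounding box inset 53 mm from the nearest pair of top edges, running from the floor.

B is a wooden ladder with two side rails of 43×39 mm section and 2664 mm height, set 440 mm apart overall. Between them run 8 rectangular rungs (39 mm deep, 38 mm thick), front faces flush with the rails' −y face. The bottom of the first rung is 288 mm above the floor and each subsequent rung is 319 mm higher than the one below.

C is a four-legged stool. The seat is a 341×303×29 mm slab whose top surface is at z = 438 mm; four square legs, each 36×36 mm in cross-section, run from the floor (z = 0) to the underside of the seat, each flush with a corner of the seat. Four stretchers, 36 mm wide and 24 mm tall, connect adjacent legs with their undersides at z = 145 mm, each running between the inner faces of the legs it joins and aligned with the legs' outer faces on the other axis.

The ladder is on top of the table. Four stools sit around the table at the −y, +y, −x, +x sides.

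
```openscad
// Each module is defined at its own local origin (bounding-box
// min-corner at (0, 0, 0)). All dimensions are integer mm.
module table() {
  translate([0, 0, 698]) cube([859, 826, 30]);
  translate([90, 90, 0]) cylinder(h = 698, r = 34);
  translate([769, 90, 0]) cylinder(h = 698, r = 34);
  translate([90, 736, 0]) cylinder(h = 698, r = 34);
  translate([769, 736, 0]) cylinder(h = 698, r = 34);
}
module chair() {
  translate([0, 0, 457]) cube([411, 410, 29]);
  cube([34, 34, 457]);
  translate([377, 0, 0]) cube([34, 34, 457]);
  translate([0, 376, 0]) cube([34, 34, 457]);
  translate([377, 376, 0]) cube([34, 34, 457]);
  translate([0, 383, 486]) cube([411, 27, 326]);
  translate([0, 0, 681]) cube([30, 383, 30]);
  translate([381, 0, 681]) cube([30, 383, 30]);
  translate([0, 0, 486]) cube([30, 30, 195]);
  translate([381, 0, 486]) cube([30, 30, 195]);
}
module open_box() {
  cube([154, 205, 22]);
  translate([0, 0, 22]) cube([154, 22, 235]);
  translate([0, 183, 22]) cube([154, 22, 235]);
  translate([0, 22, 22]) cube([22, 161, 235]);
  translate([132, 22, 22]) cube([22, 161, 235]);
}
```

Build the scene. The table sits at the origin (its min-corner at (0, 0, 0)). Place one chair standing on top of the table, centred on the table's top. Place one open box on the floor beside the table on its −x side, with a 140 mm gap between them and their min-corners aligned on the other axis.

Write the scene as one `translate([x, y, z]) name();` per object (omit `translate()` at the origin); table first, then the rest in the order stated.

table();
translate([224, 208, 728]) chair();
translate([-294, 0, 0]) open_box();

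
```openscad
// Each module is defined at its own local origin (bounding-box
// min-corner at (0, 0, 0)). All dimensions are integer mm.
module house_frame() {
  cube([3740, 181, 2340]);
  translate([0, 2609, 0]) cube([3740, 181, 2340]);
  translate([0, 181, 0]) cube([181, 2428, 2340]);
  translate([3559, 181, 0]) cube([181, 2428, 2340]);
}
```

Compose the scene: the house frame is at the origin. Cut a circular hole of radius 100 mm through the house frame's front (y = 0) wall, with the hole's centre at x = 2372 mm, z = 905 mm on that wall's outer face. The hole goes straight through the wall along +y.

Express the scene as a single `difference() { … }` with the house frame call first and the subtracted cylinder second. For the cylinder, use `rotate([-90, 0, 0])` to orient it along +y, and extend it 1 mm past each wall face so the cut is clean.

difference() {
  house_frame();
  translate([2372, -1, 905]) rotate([-90, 0, 0]) cylinder(h = 183, r = 100);
}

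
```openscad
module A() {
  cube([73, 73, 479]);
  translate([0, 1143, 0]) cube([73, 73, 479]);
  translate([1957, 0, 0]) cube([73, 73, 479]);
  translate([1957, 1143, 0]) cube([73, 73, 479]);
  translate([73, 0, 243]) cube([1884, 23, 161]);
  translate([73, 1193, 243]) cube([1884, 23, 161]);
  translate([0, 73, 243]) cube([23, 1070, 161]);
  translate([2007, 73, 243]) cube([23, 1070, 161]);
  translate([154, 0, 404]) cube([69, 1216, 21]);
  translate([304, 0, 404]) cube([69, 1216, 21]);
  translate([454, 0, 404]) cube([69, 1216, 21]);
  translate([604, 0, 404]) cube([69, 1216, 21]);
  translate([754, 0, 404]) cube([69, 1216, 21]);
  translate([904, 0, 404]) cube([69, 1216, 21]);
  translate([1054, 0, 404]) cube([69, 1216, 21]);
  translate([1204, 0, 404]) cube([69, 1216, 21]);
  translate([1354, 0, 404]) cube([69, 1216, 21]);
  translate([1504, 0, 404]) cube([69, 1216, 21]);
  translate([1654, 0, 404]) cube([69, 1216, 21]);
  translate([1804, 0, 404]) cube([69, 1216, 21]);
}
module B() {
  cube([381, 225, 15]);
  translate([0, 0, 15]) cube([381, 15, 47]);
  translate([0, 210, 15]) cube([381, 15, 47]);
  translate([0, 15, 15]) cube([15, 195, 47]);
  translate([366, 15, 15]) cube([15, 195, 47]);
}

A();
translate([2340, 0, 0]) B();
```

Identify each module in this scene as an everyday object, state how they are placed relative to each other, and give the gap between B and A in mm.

A is a bed frame. B is an open box. The open box is on the floor beside the bed frame on its +x side. The gap between the open box and the bed frame is 310 mm.

The open box's nearest face is 310 mm from the bed frame's +x face.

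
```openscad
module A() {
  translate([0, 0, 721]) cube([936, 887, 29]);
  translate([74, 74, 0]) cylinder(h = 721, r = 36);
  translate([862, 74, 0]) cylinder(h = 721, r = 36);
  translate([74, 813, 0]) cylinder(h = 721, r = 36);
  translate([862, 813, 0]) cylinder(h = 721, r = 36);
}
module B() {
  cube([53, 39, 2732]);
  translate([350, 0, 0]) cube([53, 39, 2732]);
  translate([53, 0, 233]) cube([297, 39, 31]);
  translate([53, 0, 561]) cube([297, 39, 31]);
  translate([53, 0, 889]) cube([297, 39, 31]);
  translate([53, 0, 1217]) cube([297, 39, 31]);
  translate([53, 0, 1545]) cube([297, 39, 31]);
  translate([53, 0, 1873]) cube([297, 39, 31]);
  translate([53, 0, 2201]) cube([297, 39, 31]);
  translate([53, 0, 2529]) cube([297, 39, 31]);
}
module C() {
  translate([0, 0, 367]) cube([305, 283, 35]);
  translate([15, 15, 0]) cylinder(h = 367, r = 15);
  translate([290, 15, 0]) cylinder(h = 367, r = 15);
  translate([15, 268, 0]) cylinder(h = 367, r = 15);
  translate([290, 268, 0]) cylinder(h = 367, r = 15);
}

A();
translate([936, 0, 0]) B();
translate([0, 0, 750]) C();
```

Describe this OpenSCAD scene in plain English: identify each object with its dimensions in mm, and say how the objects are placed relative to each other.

A is a table with a 936×887 mm rectangular top, 29 mm thick, top surface at z = 750 mm, supported by four round legs of 72 mm diameter, each leg's bounding box inset 38 mm from the nearest pair of top edges, running from the floor.

B is a straight ladder. Two 53×39 mm vertical rails, 2732 mm tall, stand 403 mm apart (outside-to-outside) with their front faces coplanar on the −y side. 8 rungs, each 39 mm deep and 31 mm tall, span between the inner faces of the rails, front faces flush with the rails. The lowest rung's underside is at z = 233 mm and rungs are spaced 328 mm apart (underside to underside).

C is a simple wooden stool: a rectangular seat 305 mm (x) by 283 mm (y), 35 mm thick, top face at z = 402 mm, on four round legs, each 30 mm in diameter. The legs rest on z = 0, each leg's axis is inset half a diameter from the nearest pair of seat edges (so the leg's bounding box is flush with the corner).

The ladder is against the table's +x side, with their −y faces flush. The stool is on top of the table.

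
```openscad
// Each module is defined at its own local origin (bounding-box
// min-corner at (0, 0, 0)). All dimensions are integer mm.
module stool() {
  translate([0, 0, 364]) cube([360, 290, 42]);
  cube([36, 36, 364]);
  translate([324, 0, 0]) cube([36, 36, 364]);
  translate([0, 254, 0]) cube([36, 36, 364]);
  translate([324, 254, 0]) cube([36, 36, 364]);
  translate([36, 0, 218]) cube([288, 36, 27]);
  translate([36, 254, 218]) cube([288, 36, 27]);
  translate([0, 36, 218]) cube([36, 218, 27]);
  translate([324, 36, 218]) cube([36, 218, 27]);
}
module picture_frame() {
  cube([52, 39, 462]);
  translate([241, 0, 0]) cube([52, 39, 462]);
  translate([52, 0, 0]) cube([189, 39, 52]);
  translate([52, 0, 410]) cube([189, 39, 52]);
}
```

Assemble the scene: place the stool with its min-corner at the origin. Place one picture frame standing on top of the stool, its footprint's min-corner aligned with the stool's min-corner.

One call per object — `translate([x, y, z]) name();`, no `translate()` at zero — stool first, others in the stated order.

stool();
translate([0, 0, 406]) picture_frame();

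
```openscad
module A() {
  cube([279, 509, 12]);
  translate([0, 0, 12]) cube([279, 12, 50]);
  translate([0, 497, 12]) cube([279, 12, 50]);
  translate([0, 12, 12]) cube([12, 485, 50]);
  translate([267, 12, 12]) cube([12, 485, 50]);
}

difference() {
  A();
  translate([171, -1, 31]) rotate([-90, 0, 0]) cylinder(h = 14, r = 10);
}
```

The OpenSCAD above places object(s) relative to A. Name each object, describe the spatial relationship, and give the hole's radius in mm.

A is an open box. The open box has a circular hole through its front wall. The hole's radius is 10 mm.

The subtracted cylinder has r = 10 mm.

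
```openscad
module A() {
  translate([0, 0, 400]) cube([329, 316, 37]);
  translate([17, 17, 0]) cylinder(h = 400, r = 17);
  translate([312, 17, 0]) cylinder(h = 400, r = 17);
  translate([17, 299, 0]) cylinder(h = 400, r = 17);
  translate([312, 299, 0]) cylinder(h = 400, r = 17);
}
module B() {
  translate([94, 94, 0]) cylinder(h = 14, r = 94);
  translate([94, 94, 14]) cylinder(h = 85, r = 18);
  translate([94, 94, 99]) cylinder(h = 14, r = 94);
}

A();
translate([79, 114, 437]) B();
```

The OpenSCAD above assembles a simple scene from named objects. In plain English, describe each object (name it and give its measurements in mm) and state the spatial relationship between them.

A is a simple wooden stool: a rectangular seat 329 mm (x) by 316 mm (y), 37 mm thick, top face at z = 437 mm, on four round legs, each 34 mm in diameter. The legs rest on z = 0, each leg's axis is inset half a diameter from the nearest pair of seat edges (so the leg's bounding box is flush with the corner).

B is a spool: two coaxial disc flanges of radius 94 mm and thickness 14 mm, joined by a core cylinder of radius 18 mm and height 85 mm. The lower flange rests on z = 0 and the three cylinders share a vertical axis.

The spool is on top of the stool.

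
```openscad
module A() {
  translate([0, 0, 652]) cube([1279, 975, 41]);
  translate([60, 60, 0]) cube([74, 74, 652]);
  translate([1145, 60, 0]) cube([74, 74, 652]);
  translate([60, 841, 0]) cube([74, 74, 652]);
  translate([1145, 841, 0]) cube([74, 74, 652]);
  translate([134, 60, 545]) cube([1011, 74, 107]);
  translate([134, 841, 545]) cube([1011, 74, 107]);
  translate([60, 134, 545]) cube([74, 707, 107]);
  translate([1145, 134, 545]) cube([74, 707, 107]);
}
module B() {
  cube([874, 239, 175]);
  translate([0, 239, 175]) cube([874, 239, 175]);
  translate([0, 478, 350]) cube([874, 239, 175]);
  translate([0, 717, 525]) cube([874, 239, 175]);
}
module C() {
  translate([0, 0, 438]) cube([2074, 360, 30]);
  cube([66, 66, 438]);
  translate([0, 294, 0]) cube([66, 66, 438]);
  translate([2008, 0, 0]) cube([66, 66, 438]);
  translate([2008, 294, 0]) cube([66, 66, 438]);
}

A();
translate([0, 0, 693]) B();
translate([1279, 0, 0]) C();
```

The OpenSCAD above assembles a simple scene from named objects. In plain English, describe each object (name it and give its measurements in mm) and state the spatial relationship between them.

A is a table with a 1279×975 mm rectangular top, 41 mm thick, top surface at z = 693 mm, supported by four 74×74 mm square legs, each inset 60 mm from the nearest pair of top edges, running from the floor. Four apron rails, 74 mm thick and 107 mm tall, run between adjacent legs with their top edges flush with the underside of the top and their outer faces flush with the legs' outer faces.

B is a run of 4 identical solid stair steps. Each tread is 874×239 mm and each step block is 175 mm high. Step 1 rests on the floor; step k is offset from step 1 by (k−1)×239 mm in y and (k−1)×175 mm in z.

C is a long wooden bench with a 2074 mm (x) × 360 mm (y) seat, 30 mm thick, its top surface 468 mm above the floor. Four 66 mm square legs at the seat corners, flush with the edges, run from z = 0 to the seat underside.

The staircase is on top of the table. The bench is against the table's +x side, with their −y faces flush.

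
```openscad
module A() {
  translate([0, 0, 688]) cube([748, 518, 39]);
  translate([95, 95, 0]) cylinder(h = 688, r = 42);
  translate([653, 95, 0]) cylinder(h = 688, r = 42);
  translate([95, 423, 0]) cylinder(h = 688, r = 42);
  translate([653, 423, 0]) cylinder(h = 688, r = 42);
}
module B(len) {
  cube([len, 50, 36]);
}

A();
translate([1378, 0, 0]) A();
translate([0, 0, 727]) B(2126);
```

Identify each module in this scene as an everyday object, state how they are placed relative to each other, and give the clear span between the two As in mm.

A is a table. B is a beam. A beam spans the tops of two tables. The clear span between the two tables is 630 mm.

Second table starts at x = 1378; first ends at x = 748; clear span = 1378 − 748 = 630 mm.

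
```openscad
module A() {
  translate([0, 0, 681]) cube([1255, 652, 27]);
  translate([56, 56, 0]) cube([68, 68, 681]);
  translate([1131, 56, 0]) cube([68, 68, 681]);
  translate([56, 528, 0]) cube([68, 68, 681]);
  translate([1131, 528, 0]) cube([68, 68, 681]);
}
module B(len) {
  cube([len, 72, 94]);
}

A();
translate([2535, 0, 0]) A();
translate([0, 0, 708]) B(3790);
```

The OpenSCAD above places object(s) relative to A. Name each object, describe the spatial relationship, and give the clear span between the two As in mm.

Second table starts at x = 2535; first ends at x = 1255; clear span = 2535 − 1255 = 1280 mm.

A is a table. B is a beam. A beam spans the tops of two tables. The clear span between the two tables is 1280 mm.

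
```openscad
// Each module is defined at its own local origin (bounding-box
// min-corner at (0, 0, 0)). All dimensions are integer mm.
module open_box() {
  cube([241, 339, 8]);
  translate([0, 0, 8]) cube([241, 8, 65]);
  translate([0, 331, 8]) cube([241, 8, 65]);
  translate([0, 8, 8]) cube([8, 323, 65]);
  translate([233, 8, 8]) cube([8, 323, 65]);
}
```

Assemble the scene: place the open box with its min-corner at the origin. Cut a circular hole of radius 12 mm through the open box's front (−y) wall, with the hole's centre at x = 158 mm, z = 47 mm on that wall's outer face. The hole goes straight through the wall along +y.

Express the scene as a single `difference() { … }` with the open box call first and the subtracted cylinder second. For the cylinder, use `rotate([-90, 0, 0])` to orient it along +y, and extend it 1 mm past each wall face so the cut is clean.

difference() {
  open_box();
  translate([158, -1, 47]) rotate([-90, 0, 0]) cylinder(h = 10, r = 12);
}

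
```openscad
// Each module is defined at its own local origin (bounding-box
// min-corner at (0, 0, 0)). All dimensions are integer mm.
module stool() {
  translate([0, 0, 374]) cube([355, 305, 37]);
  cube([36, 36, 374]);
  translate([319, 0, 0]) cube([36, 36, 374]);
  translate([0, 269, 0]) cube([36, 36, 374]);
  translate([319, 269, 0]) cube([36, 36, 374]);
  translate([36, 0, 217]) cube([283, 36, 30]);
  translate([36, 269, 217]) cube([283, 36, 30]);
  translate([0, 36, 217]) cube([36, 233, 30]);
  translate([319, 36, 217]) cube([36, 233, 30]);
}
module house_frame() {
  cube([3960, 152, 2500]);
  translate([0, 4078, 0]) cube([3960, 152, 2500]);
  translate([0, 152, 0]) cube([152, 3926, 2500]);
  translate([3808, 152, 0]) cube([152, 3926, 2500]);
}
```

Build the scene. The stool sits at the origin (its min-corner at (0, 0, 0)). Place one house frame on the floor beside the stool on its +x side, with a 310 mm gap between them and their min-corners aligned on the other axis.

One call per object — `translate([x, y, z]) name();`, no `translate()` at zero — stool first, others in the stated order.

stool();
translate([665, 0, 0]) house_frame();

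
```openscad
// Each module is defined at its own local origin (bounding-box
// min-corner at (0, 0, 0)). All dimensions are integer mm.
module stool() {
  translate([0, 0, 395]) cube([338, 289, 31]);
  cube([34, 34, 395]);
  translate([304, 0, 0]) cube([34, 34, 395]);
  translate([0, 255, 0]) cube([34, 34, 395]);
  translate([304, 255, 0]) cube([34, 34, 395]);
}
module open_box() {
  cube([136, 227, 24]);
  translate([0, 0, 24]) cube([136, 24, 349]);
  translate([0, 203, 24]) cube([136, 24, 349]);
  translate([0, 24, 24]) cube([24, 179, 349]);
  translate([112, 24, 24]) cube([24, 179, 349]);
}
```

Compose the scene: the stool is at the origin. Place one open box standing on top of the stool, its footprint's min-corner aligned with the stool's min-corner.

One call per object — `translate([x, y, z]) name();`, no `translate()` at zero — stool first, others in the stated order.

stool();
translate([0, 0, 426]) open_box();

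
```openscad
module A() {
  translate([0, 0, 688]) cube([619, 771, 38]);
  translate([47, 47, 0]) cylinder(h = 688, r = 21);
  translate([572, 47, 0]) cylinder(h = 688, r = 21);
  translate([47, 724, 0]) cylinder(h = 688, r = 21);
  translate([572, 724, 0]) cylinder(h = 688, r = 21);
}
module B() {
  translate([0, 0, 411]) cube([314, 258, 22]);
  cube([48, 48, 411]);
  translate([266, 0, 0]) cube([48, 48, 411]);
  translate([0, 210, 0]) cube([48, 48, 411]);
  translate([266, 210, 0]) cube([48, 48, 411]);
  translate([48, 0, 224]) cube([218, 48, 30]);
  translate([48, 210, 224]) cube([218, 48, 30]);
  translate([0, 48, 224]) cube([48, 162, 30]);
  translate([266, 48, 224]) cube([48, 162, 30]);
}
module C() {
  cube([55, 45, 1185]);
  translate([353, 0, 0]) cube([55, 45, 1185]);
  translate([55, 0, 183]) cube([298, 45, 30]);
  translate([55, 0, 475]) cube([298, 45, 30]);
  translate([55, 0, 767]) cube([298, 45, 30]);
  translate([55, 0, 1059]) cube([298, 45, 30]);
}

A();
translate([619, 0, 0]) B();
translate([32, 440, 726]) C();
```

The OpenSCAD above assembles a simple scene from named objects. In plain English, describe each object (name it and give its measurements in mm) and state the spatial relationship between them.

A is a table: top 619 mm (x) × 771 mm (y), 38 mm thick, upper face at z = 726 mm, on four round legs of 42 mm diameter, each leg's bounding box inset 26 mm from the nearest pair of top edges, running from z = 0 to the bottom of the top.

B is a simple wooden stool: a rectangular seat 314 mm (x) by 258 mm (y), 22 mm thick, top face at z = 433 mm, on four square legs, each 48×48 mm in cross-section. The legs rest on z = 0, each flush with a corner of the seat. Four stretchers, 48 mm wide and 30 mm tall, connect adjacent legs with their undersides at z = 224 mm, each running between the inner faces of the legs it joins and aligned with the legs' outer faces on the other axis.

C is a straight ladder. Two 55×45 mm vertical rails, 1185 mm tall, stand 408 mm apart (outside-to-outside) with their front faces coplanar on the −y side. 4 rungs, each 45 mm deep and 30 mm tall, span between the inner faces of the rails, front faces flush with the rails. The lowest rung's underside is at z = 183 mm and rungs are spaced 292 mm apart (underside to underside).

The stool is against the table's +x side, with their −y faces flush. The ladder is on top of the table.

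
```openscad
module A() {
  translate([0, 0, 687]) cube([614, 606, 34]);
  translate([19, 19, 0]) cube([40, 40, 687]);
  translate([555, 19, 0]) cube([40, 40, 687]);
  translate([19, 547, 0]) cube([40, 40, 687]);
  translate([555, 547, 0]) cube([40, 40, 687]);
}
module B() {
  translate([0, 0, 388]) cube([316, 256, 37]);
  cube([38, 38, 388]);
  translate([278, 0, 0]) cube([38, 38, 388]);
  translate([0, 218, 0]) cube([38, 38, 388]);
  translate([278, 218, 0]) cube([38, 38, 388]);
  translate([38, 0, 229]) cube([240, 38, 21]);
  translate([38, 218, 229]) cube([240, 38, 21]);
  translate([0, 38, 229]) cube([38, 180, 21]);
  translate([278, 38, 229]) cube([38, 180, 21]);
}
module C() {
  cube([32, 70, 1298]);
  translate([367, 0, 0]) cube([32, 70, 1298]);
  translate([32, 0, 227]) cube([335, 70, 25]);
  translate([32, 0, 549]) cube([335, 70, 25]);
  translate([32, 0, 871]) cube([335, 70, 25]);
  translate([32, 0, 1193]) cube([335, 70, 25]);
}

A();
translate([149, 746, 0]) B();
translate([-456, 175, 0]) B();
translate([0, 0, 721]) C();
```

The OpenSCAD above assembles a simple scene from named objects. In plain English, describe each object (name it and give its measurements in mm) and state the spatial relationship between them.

A is a rectangular dining table. The top is 614×606×34 mm with its upper surface at z = 721 mm. It stands on four 40×40 mm square legs, each inset 19 mm from the nearest pair of top edges, running from the floor to the underside of the top.

B is a four-legged stool. The seat is 316×256 mm, 37 mm thick, top at z = 425 mm. It stands on four square legs, each 38×38 mm in cross-section, from z = 0 to the seat underside, each flush with a corner of the seat. Four stretchers, 38 mm wide and 21 mm tall, connect adjacent legs with their undersides at z = 229 mm, each running between the inner faces of the legs it joins and aligned with the legs' outer faces on the other axis.

C is a wooden ladder with two side rails of 32×70 mm section and 1298 mm height, set 399 mm apart overall. Between them run 4 rectangular rungs (70 mm deep, 25 mm thick), front faces flush with the rails' −y face. The bottom of the first rung is 227 mm above the floor and each subsequent rung is 322 mm higher than the one below.

Two stools sit around the table at the +y, −x sides. The ladder is on top of the table.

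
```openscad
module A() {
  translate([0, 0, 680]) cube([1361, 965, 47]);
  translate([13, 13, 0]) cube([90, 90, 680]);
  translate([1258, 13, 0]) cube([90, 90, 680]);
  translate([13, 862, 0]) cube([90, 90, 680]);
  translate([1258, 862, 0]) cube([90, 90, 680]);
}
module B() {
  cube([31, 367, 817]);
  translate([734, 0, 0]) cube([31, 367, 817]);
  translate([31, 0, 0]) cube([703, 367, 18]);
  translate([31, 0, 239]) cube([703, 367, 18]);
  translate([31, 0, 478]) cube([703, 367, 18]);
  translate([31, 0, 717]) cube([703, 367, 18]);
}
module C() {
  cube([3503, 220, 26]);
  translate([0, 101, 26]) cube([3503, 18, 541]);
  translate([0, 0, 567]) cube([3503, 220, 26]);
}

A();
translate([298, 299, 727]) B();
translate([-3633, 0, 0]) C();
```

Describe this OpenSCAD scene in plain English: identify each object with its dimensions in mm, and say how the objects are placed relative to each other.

A is a table: top 1361 mm (x) × 965 mm (y), 47 mm thick, upper face at z = 727 mm, on four 90×90 mm square legs, each inset 13 mm from the nearest pair of top edges, running from z = 0 to the bottom of the top.

B is a bookshelf 765 mm wide overall, 367 mm deep and 817 mm tall. The two sides are 31 mm thick vertical panels. 4 horizontal shelves of 18 mm thickness span between the inner faces of the sides; the lowest shelf sits on the floor and shelves are stacked with a clear vertical gap of 221 mm between each pair.

C is an I-beam lying along x, 3503 mm long. Overall section height 593 mm. Two flanges 220 mm wide (y) and 26 mm thick, one on the floor and one at the top; a web 18 mm thick runs between them, centred on the flange width.

The bookshelf is on top of the table, centred. The I-beam is on the floor beside the table on its −x side.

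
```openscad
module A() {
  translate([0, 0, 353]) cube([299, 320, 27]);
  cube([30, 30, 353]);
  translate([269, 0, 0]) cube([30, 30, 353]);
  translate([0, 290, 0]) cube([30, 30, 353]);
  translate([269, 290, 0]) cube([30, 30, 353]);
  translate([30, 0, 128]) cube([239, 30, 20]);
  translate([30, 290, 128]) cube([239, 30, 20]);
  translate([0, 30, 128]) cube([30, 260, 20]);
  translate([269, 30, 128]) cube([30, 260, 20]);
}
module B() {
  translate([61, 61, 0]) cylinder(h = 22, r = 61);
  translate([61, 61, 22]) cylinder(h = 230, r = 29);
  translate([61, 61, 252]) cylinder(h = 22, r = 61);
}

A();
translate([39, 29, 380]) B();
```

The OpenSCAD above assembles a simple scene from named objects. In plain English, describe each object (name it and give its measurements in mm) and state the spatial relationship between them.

A is a simple wooden stool: a rectangular seat 299 mm (x) by 320 mm (y), 27 mm thick, top face at z = 380 mm, on four square legs, each 30×30 mm in cross-section. The legs rest on z = 0, each flush with a corner of the seat. Four stretchers, 30 mm wide and 20 mm tall, connect adjacent legs with their undersides at z = 128 mm, each running between the inner faces of the legs it joins and aligned with the legs' outer faces on the other axis.

B is a spool: two coaxial disc flanges of radius 61 mm and thickness 22 mm, joined by a core cylinder of radius 29 mm and height 230 mm. The lower flange rests on z = 0 and the three cylinders share a vertical axis.

The spool is on top of the stool.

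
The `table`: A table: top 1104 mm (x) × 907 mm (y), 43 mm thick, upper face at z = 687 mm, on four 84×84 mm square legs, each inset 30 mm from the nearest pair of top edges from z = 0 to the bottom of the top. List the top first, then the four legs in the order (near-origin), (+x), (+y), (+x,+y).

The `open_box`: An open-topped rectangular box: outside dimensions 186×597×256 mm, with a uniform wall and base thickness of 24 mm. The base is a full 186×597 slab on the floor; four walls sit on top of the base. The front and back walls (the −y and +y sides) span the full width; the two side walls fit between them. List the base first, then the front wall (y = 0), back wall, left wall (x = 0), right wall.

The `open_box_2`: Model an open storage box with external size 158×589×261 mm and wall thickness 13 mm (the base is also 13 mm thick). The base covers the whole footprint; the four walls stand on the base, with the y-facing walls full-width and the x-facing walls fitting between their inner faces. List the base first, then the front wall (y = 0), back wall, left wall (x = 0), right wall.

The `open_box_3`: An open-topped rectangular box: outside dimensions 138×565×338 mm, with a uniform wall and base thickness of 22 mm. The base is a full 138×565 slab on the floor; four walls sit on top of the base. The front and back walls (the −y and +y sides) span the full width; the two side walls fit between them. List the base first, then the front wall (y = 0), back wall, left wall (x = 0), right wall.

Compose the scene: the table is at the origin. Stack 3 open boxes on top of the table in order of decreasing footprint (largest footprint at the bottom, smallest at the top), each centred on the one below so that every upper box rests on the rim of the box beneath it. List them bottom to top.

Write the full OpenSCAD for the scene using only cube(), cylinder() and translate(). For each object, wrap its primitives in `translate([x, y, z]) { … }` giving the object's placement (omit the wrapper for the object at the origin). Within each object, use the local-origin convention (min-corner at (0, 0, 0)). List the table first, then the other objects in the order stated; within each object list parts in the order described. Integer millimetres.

translate([0, 0, 644]) cube([1104, 907, 43]);
translate([30, 30, 0]) cube([84, 84, 644]);
translate([990, 30, 0]) cube([84, 84, 644]);
translate([30, 793, 0]) cube([84, 84, 644]);
translate([990, 793, 0]) cube([84, 84, 644]);
translate([459, 155, 687]) {
  cube([186, 597, 24]);
  translate([0, 0, 24]) cube([186, 24, 232]);
  translate([0, 573, 24]) cube([186, 24, 232]);
  translate([0, 24, 24]) cube([24, 549, 232]);
  translate([162, 24, 24]) cube([24, 549, 232]);
}
translate([473, 159, 943]) {
  cube([158, 589, 13]);
  translate([0, 0, 13]) cube([158, 13, 248]);
  translate([0, 576, 13]) cube([158, 13, 248]);
  translate([0, 13, 13]) cube([13, 563, 248]);
  translate([145, 13, 13]) cube([13, 563, 248]);
}
translate([483, 171, 1204]) {
  cube([138, 565, 22]);
  translate([0, 0, 22]) cube([138, 22, 316]);
  translate([0, 543, 22]) cube([138, 22, 316]);
  translate([0, 22, 22]) cube([22, 521, 316]);
  translate([116, 22, 22]) cube([22, 521, 316]);
}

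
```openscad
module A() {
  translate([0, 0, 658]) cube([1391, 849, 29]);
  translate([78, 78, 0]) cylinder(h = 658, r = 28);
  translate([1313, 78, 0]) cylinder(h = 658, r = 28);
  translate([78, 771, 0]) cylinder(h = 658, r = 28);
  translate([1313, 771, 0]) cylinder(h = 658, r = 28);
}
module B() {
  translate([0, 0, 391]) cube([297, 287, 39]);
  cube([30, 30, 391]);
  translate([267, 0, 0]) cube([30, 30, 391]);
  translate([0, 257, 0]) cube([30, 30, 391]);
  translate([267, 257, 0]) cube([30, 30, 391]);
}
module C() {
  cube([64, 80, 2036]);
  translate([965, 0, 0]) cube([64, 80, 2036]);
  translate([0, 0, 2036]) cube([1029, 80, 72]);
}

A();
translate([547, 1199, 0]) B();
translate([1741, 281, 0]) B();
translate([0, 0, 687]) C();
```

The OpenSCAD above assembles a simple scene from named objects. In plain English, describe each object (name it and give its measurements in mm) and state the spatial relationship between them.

A is a rectangular dining table. The top is 1391×849×29 mm with its upper surface at z = 687 mm. It stands on four round legs of 56 mm diameter, each leg's bounding box inset 50 mm from the nearest pair of top edges, running from the floor to the underside of the top.

B is a four-legged stool. The seat is 297×287 mm, 39 mm thick, top at z = 430 mm. It stands on four square legs, each 30×30 mm in cross-section, from z = 0 to the seat underside, each flush with a corner of the seat.

C is a door frame. The clear opening is 901 mm wide and 2036 mm high. Two 64 mm wide jambs, 80 mm deep, stand either side of the opening from the floor to the top of the opening. A 72 mm thick head sits across the top of both jambs, spanning the full outside width of the frame.

Two stools sit around the table at the +y, +x sides. The door frame is on top of the table.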